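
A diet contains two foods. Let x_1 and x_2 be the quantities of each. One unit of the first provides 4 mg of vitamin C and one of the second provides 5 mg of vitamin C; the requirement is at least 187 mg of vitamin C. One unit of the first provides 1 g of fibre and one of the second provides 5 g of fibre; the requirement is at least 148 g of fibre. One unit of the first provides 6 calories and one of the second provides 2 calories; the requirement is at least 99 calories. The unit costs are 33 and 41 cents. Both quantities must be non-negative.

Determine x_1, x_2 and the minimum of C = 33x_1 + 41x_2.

x_1 = 11/2, x_2 = 33, minimum C = 3069/2

Corner points and C = 33x_1 + 41x_2:
  (0, 99/2) → C = 4059/2
  (148, 0) → C = 4884
  (13, 27) → C = 1536
  (11/2, 33) → C = 3069/2
The feasible region is unbounded (it extends along (0, 1), (1, 0)), but C strictly increases along every unbounded feasible direction, so there is no improving ray and the minimum is attained at a vertex.

The binding constraints are 4x_1 + 5x_2 = 187 and 6x_1 + 2x_2 = 99.
Solving simultaneously gives x_1 = 11/2, x_2 = 33.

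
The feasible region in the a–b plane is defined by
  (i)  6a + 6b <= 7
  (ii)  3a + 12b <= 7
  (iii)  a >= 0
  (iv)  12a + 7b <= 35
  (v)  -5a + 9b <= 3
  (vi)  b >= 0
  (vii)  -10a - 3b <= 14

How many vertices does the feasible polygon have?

Intersecting each pair of boundary lines and keeping only the points that satisfy every inequality leaves:
  (7/9, 7/18)
  (7/6, 0)
  (9/29, 44/87)
  (0, 1/3)
  (0, 0)

5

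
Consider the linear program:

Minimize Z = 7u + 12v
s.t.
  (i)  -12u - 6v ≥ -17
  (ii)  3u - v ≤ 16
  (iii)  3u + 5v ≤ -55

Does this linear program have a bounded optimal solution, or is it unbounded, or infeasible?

From the feasible point (25/18, -71/6), moving in the direction (-1, -3) keeps every constraint satisfied while Z decreases without bound.

unbounded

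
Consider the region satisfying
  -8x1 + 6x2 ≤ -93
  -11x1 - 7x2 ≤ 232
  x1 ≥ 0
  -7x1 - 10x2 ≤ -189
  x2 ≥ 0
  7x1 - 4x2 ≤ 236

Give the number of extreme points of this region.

4

Of the 15 pairwise boundary intersections, those satisfying every inequality are:
  (1032/61, 861/122)
  (522/5, 1237/10)
  (27, 0)
  (236/7, 0)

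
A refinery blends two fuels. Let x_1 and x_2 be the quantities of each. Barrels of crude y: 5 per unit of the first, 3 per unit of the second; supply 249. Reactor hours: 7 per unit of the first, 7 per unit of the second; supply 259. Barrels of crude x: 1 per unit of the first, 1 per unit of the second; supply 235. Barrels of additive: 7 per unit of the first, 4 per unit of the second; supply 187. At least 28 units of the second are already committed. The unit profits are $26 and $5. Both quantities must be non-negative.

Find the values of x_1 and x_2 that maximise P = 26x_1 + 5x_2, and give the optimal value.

x_1 = 9, x_2 = 28, maximum P = 374

Vertices and P = 26x_1 + 5x_2:
  (0, 37) → P = 185
  (0, 28) → P = 140
  (9, 28) → P = 374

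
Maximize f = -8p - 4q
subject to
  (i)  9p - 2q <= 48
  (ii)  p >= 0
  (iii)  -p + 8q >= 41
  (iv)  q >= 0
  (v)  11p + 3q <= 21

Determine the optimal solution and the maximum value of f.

p = 0, q = 41/8, maximum f = -41/2

Extreme points and f = -8p - 4q:
  (0, 41/8) → f = -41/2
  (0, 7) → f = -28
  (45/91, 472/91) → f = -2248/91

At the optimal vertex, p = 0 and -p + 8q = 41.
Solving simultaneously gives p = 0, q = 41/8.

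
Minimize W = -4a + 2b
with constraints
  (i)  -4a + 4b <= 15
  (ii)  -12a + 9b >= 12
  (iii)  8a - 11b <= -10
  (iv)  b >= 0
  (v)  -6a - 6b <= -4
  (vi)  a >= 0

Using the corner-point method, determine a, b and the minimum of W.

Vertices and W = -4a + 2b:
  (29/4, 11) → W = -7
  (0, 15/4) → W = 15/2
  (0, 4/3) → W = 8/3

a = 29/4, b = 11, minimum W = -7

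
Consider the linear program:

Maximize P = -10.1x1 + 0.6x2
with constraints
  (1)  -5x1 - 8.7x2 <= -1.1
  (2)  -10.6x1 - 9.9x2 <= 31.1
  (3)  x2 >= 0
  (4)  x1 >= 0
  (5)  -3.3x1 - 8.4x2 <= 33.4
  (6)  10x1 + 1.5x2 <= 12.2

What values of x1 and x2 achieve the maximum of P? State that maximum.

x1 = 0, x2 = 122/15, maximum P = 122/25

Corner points and P = -10.1x1 + 0.6x2:
  (11/50, 0) → P = -1111/500
  (0, 11/87) → P = 11/145
  (61/50, 0) → P = -6161/500
  (0, 122/15) → P = 122/25

The binding constraints are x1 = 0 and 10x1 + 1.5x2 = 12.2.
Solving simultaneously gives x1 = 0, x2 = 122/15.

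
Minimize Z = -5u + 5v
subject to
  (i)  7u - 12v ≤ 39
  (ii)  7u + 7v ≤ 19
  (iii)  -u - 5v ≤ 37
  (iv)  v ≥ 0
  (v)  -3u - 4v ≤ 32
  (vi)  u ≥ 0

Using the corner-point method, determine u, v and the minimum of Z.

u = 19/7, v = 0, minimum Z = -95/7

Feasible corners and Z = -5u + 5v:
  (19/7, 0) → Z = -95/7
  (0, 19/7) → Z = 95/7
  (0, 0) → Z = 0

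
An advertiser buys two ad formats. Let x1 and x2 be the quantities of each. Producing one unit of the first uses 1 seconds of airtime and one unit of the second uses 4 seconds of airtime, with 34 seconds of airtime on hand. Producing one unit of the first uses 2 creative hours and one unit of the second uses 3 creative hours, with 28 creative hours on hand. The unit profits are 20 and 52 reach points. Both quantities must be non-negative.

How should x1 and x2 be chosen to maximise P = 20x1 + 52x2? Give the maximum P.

x1 = 2, x2 = 8, maximum P = 456

Corner points and P = 20x1 + 52x2:
  (0, 0) → P = 0
  (0, 17/2) → P = 442
  (14, 0) → P = 280
  (2, 8) → P = 456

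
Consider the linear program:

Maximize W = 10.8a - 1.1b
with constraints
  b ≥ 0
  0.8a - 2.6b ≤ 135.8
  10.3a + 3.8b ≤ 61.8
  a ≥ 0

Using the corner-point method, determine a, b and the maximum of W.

a = 6, b = 0, maximum W = 64.8

Extreme points and W = 10.8a - 1.1b:
  (6, 0) → W = 324/5
  (0, 0) → W = 0
  (0, 309/19) → W = -3399/190

At the optimal vertex, b = 0 and 10.3a + 3.8b = 61.8.
Solving simultaneously gives a = 6, b = 0.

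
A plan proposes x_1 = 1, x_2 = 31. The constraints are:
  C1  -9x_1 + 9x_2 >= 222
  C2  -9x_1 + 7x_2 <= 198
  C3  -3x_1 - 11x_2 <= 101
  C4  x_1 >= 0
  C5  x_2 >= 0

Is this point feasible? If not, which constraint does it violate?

not feasible — violates C2

Constraint C2: -9x_1 + 7x_2 = 208, which is not ≤ 198. All other constraints are satisfied.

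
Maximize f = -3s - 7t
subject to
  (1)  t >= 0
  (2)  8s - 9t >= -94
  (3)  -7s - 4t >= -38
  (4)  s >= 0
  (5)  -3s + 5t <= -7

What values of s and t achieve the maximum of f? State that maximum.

s = 7/3, t = 0, maximum f = -7

At the optimal vertex, t = 0 and -3s + 5t = -7.
Solving simultaneously gives s = 7/3, t = 0.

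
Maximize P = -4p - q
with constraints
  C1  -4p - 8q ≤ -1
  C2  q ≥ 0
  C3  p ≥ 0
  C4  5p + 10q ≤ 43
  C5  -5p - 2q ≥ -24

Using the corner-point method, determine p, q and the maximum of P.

p = 0, q = 1/8, maximum P = -1/8

Corner points and P = -4p - q:
  (1/4, 0) → P = -1
  (0, 1/8) → P = -1/8
  (24/5, 0) → P = -96/5
  (0, 43/10) → P = -43/10
  (77/20, 19/8) → P = -711/40

The binding constraints are -4p - 8q = -1 and p = 0.
Solving simultaneously gives p = 0, q = 1/8.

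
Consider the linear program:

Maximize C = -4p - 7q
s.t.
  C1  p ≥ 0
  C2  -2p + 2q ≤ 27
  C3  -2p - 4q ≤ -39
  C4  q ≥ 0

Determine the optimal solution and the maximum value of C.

Corner points and C = -4p - 7q:
  (0, 27/2) → C = -189/2
  (0, 39/4) → C = -273/4
  (39/2, 0) → C = -78
The feasible region is unbounded (it extends along (1, 0), (1, 1)), but C strictly decreases along every unbounded feasible direction, so there is no improving ray and the maximum is attained at a vertex.

The binding constraints are p = 0 and -2p - 4q = -39.
Solving simultaneously gives p = 0, q = 39/4.

p = 0, q = 39/4, maximum C = -273/4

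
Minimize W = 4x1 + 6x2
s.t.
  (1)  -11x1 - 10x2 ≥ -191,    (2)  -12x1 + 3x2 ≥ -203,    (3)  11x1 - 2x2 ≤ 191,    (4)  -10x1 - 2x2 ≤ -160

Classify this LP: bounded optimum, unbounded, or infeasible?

bounded optimum

Feasible corners and W = 4x1 + 6x2:
  (2603/153, 59/153) → W = 10766/153
  (203/13, 25/13) → W = 74
  (443/27, -55/27) → W = 1442/27
The feasible region has finitely many vertices and no improving ray; the minimum is 1442/27 at (443/27, -55/27).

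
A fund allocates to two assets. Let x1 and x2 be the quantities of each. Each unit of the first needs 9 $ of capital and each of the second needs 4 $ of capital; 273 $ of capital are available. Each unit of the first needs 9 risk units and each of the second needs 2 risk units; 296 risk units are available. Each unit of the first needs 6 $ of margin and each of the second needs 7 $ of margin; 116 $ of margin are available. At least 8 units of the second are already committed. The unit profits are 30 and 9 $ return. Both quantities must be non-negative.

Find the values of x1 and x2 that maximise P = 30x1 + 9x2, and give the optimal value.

Corner points and P = 30x1 + 9x2:
  (0, 116/7) → P = 1044/7
  (0, 8) → P = 72
  (10, 8) → P = 372

x1 = 10, x2 = 8, maximum P = 372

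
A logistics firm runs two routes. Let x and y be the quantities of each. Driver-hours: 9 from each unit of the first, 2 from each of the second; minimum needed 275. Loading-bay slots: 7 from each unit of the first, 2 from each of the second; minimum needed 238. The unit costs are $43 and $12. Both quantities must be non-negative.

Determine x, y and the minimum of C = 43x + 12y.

x = 37/2, y = 217/4, minimum C = 2893/2

Feasible corners and C = 43x + 12y:
  (0, 275/2) → C = 1650
  (34, 0) → C = 1462
  (37/2, 217/4) → C = 2893/2
The feasible region is unbounded (it extends along (0, 1), (1, 0)), but C strictly increases along every unbounded feasible direction, so there is no improving ray and the minimum is attained at a vertex.

The optimum lies where 9x + 2y = 275 and 7x + 2y = 238.
Solving simultaneously gives x = 37/2, y = 217/4.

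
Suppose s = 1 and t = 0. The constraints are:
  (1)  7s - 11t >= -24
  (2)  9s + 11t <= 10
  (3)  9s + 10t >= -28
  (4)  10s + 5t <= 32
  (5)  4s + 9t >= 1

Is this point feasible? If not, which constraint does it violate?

feasible

(1): 7 ≥ -24 ✓
(2): 9 ≤ 10 ✓
(3): 9 ≥ -28 ✓
(4): 10 ≤ 32 ✓
(5): 4 ≥ 1 ✓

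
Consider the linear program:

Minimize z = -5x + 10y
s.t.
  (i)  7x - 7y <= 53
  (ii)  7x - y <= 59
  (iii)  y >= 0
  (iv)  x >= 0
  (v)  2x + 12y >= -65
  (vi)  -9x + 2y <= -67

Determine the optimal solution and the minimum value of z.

x = 53/7, y = 0, minimum z = -265/7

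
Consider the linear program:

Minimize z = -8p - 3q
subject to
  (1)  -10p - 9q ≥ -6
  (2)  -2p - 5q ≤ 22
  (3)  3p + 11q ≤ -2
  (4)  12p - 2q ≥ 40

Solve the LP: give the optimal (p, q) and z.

Vertices and z = -8p - 3q:
  (57/8, -29/4) → z = -141/4
  (93/32, -41/16) → z = -249/16
  (39/16, -43/8) → z = -27/8

The optimum lies where -10p - 9q = -6 and -2p - 5q = 22.
Solving simultaneously gives p = 57/8, q = -29/4.

p = 57/8, q = -29/4, minimum z = -141/4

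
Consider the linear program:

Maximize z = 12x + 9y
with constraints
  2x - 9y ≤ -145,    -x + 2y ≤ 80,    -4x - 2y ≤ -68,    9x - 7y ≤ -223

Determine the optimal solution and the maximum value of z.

Feasible corners and z = 12x + 9y:
  (-12/5, 194/5) → z = 1602/5
  (114/11, 497/11) → z = 531
  (15/23, 752/23) → z = 6948/23

At the optimal vertex, -x + 2y = 80 and 9x - 7y = -223.
Solving simultaneously gives x = 114/11, y = 497/11.

x = 114/11, y = 497/11, maximum z = 531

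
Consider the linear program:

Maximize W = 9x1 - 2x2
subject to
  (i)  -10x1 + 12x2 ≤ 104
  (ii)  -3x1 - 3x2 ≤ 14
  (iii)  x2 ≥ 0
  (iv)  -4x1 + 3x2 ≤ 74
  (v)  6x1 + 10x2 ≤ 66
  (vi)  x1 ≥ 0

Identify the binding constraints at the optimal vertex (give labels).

Corner points and W = 9x1 - 2x2:
  (11, 0) → W = 99
  (0, 0) → W = 0
  (0, 33/5) → W = -66/5

The maximum is at (11, 0). Substituting into each constraint, equality holds for (iii) and (v); the remaining constraints have slack.

(iii) and (v)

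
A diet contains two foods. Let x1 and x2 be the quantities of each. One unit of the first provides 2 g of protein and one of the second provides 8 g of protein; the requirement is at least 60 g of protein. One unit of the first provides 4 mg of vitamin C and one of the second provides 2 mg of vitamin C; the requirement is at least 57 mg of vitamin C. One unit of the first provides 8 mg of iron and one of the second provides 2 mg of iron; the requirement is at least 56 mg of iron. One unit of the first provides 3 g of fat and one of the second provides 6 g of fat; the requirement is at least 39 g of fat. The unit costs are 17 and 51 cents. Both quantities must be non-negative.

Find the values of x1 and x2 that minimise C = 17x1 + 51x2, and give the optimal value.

Extreme points and C = 17x1 + 51x2:
  (0, 57/2) → C = 2907/2
  (30, 0) → C = 510
  (12, 9/2) → C = 867/2
The feasible region is unbounded (it extends along (0, 1), (1, 0)), but C strictly increases along every unbounded feasible direction, so there is no improving ray and the minimum is attained at a vertex.

The binding constraints are 2x1 + 8x2 = 60 and 4x1 + 2x2 = 57.
Solving simultaneously gives x1 = 12, x2 = 9/2.

x1 = 12, x2 = 9/2, minimum C = 867/2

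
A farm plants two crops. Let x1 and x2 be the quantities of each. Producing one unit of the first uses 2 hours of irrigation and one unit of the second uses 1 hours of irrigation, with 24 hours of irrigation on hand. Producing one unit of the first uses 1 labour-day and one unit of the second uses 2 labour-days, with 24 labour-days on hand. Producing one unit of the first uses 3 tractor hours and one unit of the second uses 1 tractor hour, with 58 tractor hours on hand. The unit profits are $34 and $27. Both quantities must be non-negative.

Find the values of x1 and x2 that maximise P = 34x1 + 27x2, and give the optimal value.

Corner points and P = 34x1 + 27x2:
  (0, 0) → P = 0
  (0, 12) → P = 324
  (12, 0) → P = 408
  (8, 8) → P = 488

x1 = 8, x2 = 8, maximum P = 488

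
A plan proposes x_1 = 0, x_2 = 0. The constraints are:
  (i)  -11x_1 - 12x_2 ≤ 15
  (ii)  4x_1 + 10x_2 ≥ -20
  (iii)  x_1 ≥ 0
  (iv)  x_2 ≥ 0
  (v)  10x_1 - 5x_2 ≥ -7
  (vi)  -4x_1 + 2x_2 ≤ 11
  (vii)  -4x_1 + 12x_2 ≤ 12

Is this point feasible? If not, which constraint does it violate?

(i): 0 ≤ 15 ✓
(ii): 0 ≥ -20 ✓
(iii): 0 ≥ 0 ✓
(iv): 0 ≥ 0 ✓
(v): 0 ≥ -7 ✓
(vi): 0 ≤ 11 ✓
(vii): 0 ≤ 12 ✓

feasible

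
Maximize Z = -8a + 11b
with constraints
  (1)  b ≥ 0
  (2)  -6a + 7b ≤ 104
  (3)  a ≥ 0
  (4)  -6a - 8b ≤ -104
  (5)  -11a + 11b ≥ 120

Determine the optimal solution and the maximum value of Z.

a = 304/11, b = 424/11, maximum Z = 2232/11

The binding constraints are -6a + 7b = 104 and -11a + 11b = 120.
Solving simultaneously gives a = 304/11, b = 424/11.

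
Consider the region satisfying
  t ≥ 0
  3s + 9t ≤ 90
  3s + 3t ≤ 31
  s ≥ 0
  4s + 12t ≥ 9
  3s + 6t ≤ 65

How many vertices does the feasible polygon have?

5

Pairwise boundary intersections that survive every other constraint:
  (31/3, 0)
  (9/4, 0)
  (1/2, 59/6)
  (0, 10)
  (0, 3/4)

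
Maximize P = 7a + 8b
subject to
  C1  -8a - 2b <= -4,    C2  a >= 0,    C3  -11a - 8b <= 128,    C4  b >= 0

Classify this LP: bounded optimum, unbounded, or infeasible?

From the feasible point (0, 2), moving in the direction (0, 1) keeps every constraint satisfied while P increases without bound.

unbounded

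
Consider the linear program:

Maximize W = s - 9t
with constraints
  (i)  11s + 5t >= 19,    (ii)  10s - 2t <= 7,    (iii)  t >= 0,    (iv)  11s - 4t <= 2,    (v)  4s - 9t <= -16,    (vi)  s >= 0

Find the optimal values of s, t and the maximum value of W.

s = 13/17, t = 36/17, maximum W = -311/17

Feasible corners and W = s - 9t:
  (13/17, 36/17) → W = -311/17
  (0, 19/5) → W = -171/5
  (4/3, 19/6) → W = -163/6
  (82/83, 184/83) → W = -1574/83
The feasible region is unbounded (it extends along (0, 1), (1, 5)), but W strictly decreases along every unbounded feasible direction, so there is no improving ray and the maximum is attained at a vertex.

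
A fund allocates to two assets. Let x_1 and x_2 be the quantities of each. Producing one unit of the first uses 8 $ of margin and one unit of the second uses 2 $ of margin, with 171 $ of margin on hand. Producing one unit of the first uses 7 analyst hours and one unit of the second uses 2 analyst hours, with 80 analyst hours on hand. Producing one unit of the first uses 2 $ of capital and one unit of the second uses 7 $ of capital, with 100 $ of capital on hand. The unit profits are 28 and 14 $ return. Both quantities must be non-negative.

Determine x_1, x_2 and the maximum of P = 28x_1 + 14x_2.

At the optimal vertex, 7x_1 + 2x_2 = 80 and 2x_1 + 7x_2 = 100.
Solving simultaneously gives x_1 = 8, x_2 = 12.

x_1 = 8, x_2 = 12, maximum P = 392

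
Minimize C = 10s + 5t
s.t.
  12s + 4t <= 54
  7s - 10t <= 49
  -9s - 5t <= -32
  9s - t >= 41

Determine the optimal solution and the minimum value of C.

s = 79/18, t = -3/2, minimum C = 655/18

Corner points and C = 10s + 5t:
  (184/37, -105/74) → C = 3155/74
  (109/24, -1/8) → C = 1075/24
  (113/25, -217/125) → C = 913/25
  (79/18, -3/2) → C = 655/18

At the optimal vertex, -9s - 5t = -32 and 9s - t = 41.
Solving simultaneously gives s = 79/18, t = -3/2.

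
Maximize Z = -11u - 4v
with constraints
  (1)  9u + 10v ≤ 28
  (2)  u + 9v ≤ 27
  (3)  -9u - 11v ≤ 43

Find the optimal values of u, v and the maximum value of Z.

Corner points and Z = -11u - 4v:
  (-18/71, 215/71) → Z = -662/71
  (82, -71) → Z = -618
  (-342/35, 143/35) → Z = 638/7

The binding constraints are u + 9v = 27 and -9u - 11v = 43.
Solving simultaneously gives u = -342/35, v = 143/35.

u = -342/35, v = 143/35, maximum Z = 638/7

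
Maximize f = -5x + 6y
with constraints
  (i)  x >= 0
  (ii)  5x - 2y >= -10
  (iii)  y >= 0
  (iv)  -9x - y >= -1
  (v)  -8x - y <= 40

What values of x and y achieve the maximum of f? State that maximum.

Feasible corners and f = -5x + 6y:
  (0, 0) → f = 0
  (0, 1) → f = 6
  (1/9, 0) → f = -5/9

x = 0, y = 1, maximum f = 6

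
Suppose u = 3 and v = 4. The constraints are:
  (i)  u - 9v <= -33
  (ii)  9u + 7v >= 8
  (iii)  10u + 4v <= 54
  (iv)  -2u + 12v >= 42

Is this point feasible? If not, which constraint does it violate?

(i): -33 ≤ -33 ✓
(ii): 55 ≥ 8 ✓
(iii): 46 ≤ 54 ✓
(iv): 42 ≥ 42 ✓

feasible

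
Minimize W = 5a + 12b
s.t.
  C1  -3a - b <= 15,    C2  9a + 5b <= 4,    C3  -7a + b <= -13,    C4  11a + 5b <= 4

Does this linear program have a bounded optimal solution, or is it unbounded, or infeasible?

unbounded

From the feasible point (-1/5, -72/5), moving in the direction (5, -11) keeps every constraint satisfied while W decreases without bound.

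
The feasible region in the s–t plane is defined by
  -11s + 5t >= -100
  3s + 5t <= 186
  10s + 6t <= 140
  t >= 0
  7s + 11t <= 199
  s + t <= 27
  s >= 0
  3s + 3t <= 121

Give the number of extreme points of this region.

5

The feasible vertices (each the meet of two boundaries and inside every other half-plane) are:
  (325/29, 135/29)
  (100/11, 0)
  (173/34, 505/34)
  (0, 0)
  (0, 199/11)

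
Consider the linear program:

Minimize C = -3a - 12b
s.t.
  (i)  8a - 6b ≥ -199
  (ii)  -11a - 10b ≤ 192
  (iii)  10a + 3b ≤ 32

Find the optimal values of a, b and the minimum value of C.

Corner points and C = -3a - 12b:
  (-1571/73, 653/146) → C = 795/73
  (-135/28, 1123/42) → C = -8579/28
  (896/67, -2272/67) → C = 24576/67

The optimum lies where 8a - 6b = -199 and 10a + 3b = 32.
Solving simultaneously gives a = -135/28, b = 1123/42.

a = -135/28, b = 1123/42, minimum C = -8579/28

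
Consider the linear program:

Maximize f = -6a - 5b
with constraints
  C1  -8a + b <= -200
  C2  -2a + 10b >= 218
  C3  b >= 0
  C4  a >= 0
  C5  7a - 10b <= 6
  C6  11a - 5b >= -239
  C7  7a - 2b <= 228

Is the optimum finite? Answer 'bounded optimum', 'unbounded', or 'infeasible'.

Corner points and f = -6a - 5b:
  (1109/39, 1072/39) → f = -12014/39
  (1239/29, 4112/29) → f = -27994/29
  (1358/33, 991/33) → f = -13103/33
  (1618/13, 4181/13) → f = -30613/13
The feasible region has finitely many vertices and no improving ray; the maximum is -12014/39 at (1109/39, 1072/39).

bounded optimum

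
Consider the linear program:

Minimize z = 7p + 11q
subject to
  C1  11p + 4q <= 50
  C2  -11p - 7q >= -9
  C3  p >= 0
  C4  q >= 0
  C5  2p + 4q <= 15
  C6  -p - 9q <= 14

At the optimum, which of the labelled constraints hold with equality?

C3 and C4

Vertices and z = 7p + 11q:
  (0, 9/7) → z = 99/7
  (9/11, 0) → z = 63/11
  (0, 0) → z = 0

The minimum is at (0, 0). Substituting into each constraint, equality holds for C3 and C4; the remaining constraints have slack.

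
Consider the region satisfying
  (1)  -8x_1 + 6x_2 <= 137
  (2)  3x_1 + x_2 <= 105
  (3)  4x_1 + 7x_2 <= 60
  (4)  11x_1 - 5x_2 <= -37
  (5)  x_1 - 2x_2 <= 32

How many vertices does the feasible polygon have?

Of the 10 pairwise boundary intersections, those satisfying every inequality are:
  (-599/80, 257/20)
  (-233/5, -393/10)
  (41/97, 808/97)
  (-234/17, -389/17)

4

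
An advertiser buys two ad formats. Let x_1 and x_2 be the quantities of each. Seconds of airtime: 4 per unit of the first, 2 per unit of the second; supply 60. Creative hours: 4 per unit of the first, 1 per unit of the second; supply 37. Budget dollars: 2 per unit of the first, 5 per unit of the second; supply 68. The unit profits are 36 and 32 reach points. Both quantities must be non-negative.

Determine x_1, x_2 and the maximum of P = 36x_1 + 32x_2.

x_1 = 13/2, x_2 = 11, maximum P = 586

Corner points and P = 36x_1 + 32x_2:
  (0, 0) → P = 0
  (0, 68/5) → P = 2176/5
  (37/4, 0) → P = 333
  (13/2, 11) → P = 586

The optimum lies where 4x_1 + x_2 = 37 and 2x_1 + 5x_2 = 68.
Solving simultaneously gives x_1 = 13/2, x_2 = 11.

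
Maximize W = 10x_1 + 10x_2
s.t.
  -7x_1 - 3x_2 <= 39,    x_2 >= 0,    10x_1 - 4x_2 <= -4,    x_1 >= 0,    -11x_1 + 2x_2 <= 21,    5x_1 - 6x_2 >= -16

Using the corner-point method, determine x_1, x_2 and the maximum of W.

x_1 = 1, x_2 = 7/2, maximum W = 45

Corner points and W = 10x_1 + 10x_2:
  (0, 1) → W = 10
  (1, 7/2) → W = 45
  (0, 8/3) → W = 80/3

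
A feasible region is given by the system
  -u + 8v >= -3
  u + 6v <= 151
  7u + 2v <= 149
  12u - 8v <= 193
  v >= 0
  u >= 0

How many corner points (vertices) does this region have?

Intersecting each pair of boundary lines and keeping only the points that satisfy every inequality leaves:
  (190/11, 157/88)
  (3, 0)
  (74/5, 227/10)
  (0, 151/6)
  (789/40, 437/80)
  (0, 0)

6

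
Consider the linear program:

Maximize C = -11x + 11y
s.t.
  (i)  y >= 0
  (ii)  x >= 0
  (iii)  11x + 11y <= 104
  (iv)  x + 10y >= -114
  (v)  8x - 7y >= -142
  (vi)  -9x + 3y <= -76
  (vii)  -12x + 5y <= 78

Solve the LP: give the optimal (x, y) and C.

Feasible corners and C = -11x + 11y:
  (104/11, 0) → C = -104
  (76/9, 0) → C = -836/9
  (287/33, 25/33) → C = -262/3

x = 287/33, y = 25/33, maximum C = -262/3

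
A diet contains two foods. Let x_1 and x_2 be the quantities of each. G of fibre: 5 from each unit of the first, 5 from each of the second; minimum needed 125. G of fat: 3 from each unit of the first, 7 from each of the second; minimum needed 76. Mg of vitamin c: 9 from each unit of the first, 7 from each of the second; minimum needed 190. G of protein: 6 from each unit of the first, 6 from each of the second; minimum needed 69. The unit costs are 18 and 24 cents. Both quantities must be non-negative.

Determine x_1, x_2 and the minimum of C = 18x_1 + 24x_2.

x_1 = 99/4, x_2 = 1/4, minimum C = 903/2

Feasible corners and C = 18x_1 + 24x_2:
  (0, 190/7) → C = 4560/7
  (76/3, 0) → C = 456
  (99/4, 1/4) → C = 903/2
  (15/2, 35/2) → C = 555
The feasible region is unbounded (it extends along (0, 1), (1, 0)), but C strictly increases along every unbounded feasible direction, so there is no improving ray and the minimum is attained at a vertex.

The optimum lies where 5x_1 + 5x_2 = 125 and 3x_1 + 7x_2 = 76.
Solving simultaneously gives x_1 = 99/4, x_2 = 1/4.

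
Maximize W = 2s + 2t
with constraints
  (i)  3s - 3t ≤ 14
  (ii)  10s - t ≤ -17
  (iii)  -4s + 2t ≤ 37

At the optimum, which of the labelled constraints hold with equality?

Vertices and W = 2s + 2t:
  (-65/27, -191/27) → W = -512/27
  (-139/6, -167/6) → W = -102
  (3/16, 151/8) → W = 305/8

The maximum is at (3/16, 151/8). Substituting into each constraint, equality holds for (ii) and (iii); the remaining constraints have slack.

(ii) and (iii)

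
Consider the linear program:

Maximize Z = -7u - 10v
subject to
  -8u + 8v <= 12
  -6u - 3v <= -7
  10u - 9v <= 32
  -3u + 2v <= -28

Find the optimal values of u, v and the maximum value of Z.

u = 188/7, v = 184/7, maximum Z = -3156/7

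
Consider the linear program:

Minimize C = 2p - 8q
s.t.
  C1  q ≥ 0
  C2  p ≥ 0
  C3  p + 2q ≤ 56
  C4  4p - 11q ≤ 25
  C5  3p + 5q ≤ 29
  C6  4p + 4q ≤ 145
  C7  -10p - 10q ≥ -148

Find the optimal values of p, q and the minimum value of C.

At the optimal vertex, p = 0 and 3p + 5q = 29.
Solving simultaneously gives p = 0, q = 29/5.

p = 0, q = 29/5, minimum C = -232/5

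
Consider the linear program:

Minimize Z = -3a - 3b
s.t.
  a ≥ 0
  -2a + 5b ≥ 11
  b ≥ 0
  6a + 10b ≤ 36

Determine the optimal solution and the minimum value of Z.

Vertices and Z = -3a - 3b:
  (0, 11/5) → Z = -33/5
  (0, 18/5) → Z = -54/5
  (7/5, 69/25) → Z = -312/25

The optimum lies where -2a + 5b = 11 and 6a + 10b = 36.
Solving simultaneously gives a = 7/5, b = 69/25.

a = 7/5, b = 69/25, minimum Z = -312/25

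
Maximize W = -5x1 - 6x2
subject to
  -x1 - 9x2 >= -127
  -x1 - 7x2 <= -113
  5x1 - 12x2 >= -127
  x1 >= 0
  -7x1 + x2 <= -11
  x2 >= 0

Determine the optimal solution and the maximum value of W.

x1 = 64, x2 = 7, maximum W = -362

Vertices and W = -5x1 - 6x2:
  (64, 7) → W = -362
  (127, 0) → W = -635
  (113, 0) → W = -565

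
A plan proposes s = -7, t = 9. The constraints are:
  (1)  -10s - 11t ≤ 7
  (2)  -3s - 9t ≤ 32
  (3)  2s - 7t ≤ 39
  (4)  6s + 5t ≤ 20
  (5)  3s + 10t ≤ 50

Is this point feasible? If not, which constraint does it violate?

Constraint (5): 3s + 10t = 69, which is not ≤ 50. All other constraints are satisfied.

not feasible — violates (5)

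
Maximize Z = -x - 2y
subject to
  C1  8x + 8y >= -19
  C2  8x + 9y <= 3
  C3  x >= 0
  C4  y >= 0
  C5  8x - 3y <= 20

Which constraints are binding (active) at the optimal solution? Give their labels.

Feasible corners and Z = -x - 2y:
  (0, 1/3) → Z = -2/3
  (3/8, 0) → Z = -3/8
  (0, 0) → Z = 0

The maximum is at (0, 0). Substituting into each constraint, equality holds for C3 and C4; the remaining constraints have slack.

C3 and C4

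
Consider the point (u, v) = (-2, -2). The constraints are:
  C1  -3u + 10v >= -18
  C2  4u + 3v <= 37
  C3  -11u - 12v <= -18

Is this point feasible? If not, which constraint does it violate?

Constraint C3: -11u - 12v = 46, which is not ≤ -18. All other constraints are satisfied.

not feasible — violates C3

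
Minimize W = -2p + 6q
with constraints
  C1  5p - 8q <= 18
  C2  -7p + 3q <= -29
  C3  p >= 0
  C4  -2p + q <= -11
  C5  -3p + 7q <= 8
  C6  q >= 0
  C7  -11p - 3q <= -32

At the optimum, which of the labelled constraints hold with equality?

Vertices and W = -2p + 6q:
  (70/11, 19/11) → W = -26/11
  (190/11, 94/11) → W = 184/11
  (85/11, 49/11) → W = 124/11

The minimum is at (70/11, 19/11). Substituting into each constraint, equality holds for C1 and C4; the remaining constraints have slack.

C1 and C4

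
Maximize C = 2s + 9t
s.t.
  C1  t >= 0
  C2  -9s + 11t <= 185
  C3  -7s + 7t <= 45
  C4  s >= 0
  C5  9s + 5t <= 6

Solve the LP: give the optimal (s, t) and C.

Vertices and C = 2s + 9t:
  (0, 0) → C = 0
  (2/3, 0) → C = 4/3
  (0, 6/5) → C = 54/5

The binding constraints are s = 0 and 9s + 5t = 6.
Solving simultaneously gives s = 0, t = 6/5.

s = 0, t = 6/5, maximum C = 54/5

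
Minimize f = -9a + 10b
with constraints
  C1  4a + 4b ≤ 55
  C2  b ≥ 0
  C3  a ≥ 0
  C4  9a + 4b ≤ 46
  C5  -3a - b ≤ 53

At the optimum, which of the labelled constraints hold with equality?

C2 and C4

Corner points and f = -9a + 10b:
  (0, 0) → f = 0
  (46/9, 0) → f = -46
  (0, 23/2) → f = 115

The minimum is at (46/9, 0). Substituting into each constraint, equality holds for C2 and C4; the remaining constraints have slack.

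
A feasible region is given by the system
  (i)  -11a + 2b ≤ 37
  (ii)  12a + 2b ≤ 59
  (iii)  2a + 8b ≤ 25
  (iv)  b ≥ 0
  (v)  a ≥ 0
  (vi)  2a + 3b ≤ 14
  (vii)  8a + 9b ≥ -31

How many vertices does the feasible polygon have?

5

Pairwise boundary intersections that survive every other constraint:
  (59/12, 0)
  (149/32, 25/16)
  (0, 25/8)
  (37/10, 11/5)
  (0, 0)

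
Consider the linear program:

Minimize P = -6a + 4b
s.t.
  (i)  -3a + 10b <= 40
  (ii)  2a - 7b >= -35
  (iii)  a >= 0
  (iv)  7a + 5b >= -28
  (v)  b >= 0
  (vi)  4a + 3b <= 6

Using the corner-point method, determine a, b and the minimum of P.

a = 3/2, b = 0, minimum P = -9

Feasible corners and P = -6a + 4b:
  (0, 0) → P = 0
  (0, 2) → P = 8
  (3/2, 0) → P = -9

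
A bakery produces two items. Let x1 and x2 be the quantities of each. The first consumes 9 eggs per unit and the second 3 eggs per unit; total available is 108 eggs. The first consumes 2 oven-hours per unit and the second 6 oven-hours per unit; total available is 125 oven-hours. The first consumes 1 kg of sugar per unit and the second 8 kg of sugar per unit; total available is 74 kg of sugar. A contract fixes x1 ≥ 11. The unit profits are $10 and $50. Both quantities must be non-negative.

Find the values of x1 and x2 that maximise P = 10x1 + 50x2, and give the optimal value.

x1 = 11, x2 = 3, maximum P = 260

Vertices and P = 10x1 + 50x2:
  (12, 0) → P = 120
  (11, 0) → P = 110
  (11, 3) → P = 260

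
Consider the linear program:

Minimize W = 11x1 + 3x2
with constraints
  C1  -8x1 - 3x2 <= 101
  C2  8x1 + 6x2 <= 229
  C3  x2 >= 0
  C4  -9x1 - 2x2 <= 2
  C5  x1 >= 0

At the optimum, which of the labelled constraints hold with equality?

C3 and C5

Vertices and W = 11x1 + 3x2:
  (229/8, 0) → W = 2519/8
  (0, 229/6) → W = 229/2
  (0, 0) → W = 0

The minimum is at (0, 0). Substituting into each constraint, equality holds for C3 and C5; the remaining constraints have slack.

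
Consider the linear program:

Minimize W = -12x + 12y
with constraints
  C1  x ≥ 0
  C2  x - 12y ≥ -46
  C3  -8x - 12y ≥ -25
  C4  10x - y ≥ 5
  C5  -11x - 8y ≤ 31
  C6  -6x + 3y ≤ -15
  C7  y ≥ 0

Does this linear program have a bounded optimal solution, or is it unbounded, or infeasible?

bounded optimum

Vertices and W = -12x + 12y:
  (85/32, 5/16) → W = -225/8
  (25/8, 0) → W = -75/2
  (5/2, 0) → W = -30
The feasible region has finitely many vertices and no improving ray; the minimum is -75/2 at (25/8, 0).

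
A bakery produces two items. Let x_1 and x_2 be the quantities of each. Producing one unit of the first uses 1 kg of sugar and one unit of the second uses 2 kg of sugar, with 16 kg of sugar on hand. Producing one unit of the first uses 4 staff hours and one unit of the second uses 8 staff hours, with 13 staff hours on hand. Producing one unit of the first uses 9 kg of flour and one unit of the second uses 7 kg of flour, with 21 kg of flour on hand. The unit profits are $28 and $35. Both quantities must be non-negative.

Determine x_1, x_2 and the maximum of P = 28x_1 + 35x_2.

Corner points and P = 28x_1 + 35x_2:
  (0, 0) → P = 0
  (0, 13/8) → P = 455/8
  (7/3, 0) → P = 196/3
  (7/4, 3/4) → P = 301/4

x_1 = 7/4, x_2 = 3/4, maximum P = 301/4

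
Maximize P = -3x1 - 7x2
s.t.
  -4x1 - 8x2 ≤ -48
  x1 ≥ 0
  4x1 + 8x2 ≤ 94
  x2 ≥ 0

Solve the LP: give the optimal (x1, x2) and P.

x1 = 12, x2 = 0, maximum P = -36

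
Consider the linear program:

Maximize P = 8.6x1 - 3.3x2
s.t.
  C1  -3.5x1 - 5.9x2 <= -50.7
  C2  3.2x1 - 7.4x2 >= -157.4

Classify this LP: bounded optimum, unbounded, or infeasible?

unbounded

From the feasible point (-27674/2239, 35657/2239), moving in the direction (7.4, 3.2) keeps every constraint satisfied while P increases without bound.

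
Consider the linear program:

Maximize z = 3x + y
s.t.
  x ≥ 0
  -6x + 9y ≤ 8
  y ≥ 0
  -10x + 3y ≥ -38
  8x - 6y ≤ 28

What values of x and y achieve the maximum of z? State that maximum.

x = 61/12, y = 77/18, maximum z = 703/36

Vertices and z = 3x + y:
  (0, 8/9) → z = 8/9
  (0, 0) → z = 0
  (61/12, 77/18) → z = 703/36
  (7/2, 0) → z = 21/2
  (4, 2/3) → z = 38/3

The optimum lies where -6x + 9y = 8 and -10x + 3y = -38.
Solving simultaneously gives x = 61/12, y = 77/18.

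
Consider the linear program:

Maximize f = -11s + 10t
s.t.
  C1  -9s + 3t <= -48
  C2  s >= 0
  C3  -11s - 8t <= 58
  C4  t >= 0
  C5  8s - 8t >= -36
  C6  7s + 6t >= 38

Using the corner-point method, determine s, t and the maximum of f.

Vertices and f = -11s + 10t:
  (41/4, 59/4) → f = 139/4
  (134/25, 2/25) → f = -1454/25
  (38/7, 0) → f = -418/7
The feasible region is unbounded (it extends along (1, 1), (1, 0)), but f strictly decreases along every unbounded feasible direction, so there is no improving ray and the maximum is attained at a vertex.

At the optimal vertex, -9s + 3t = -48 and 8s - 8t = -36.
Solving simultaneously gives s = 41/4, t = 59/4.

s = 41/4, t = 59/4, maximum f = 139/4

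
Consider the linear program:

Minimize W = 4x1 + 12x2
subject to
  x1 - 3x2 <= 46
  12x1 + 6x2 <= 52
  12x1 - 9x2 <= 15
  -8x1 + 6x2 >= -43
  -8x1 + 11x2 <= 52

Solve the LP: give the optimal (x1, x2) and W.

x1 = -662/13, x2 = -420/13, minimum W = -7688/13

Feasible corners and W = 4x1 + 12x2:
  (-41/3, -179/9) → W = -880/3
  (-662/13, -420/13) → W = -7688/13
  (31/10, 37/15) → W = 42
  (13/9, 52/9) → W = 676/9

At the optimal vertex, x1 - 3x2 = 46 and -8x1 + 11x2 = 52.
Solving simultaneously gives x1 = -662/13, x2 = -420/13.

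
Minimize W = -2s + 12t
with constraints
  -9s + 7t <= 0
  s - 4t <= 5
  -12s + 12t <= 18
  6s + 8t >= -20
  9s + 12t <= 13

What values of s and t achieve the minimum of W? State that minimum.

Feasible corners and W = -2s + 12t:
  (-35/29, -45/29) → W = -470/29
  (91/171, 13/19) → W = 1222/171
  (7/3, -2/3) → W = -38/3

s = -35/29, t = -45/29, minimum W = -470/29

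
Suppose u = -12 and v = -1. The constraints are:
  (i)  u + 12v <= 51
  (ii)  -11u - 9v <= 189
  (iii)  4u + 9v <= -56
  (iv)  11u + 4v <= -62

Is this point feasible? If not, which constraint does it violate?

feasible

(i): -24 ≤ 51 ✓
(ii): 141 ≤ 189 ✓
(iii): -57 ≤ -56 ✓
(iv): -136 ≤ -62 ✓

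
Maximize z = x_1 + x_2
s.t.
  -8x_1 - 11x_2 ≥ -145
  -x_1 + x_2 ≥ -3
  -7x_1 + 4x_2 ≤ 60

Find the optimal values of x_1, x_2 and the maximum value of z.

x_1 = 178/19, x_2 = 121/19, maximum z = 299/19

Corner points and z = x_1 + x_2:
  (178/19, 121/19) → z = 299/19
  (-80/109, 1495/109) → z = 1415/109
  (-24, -27) → z = -51

At the optimal vertex, -8x_1 - 11x_2 = -145 and -x_1 + x_2 = -3.
Solving simultaneously gives x_1 = 178/19, x_2 = 121/19.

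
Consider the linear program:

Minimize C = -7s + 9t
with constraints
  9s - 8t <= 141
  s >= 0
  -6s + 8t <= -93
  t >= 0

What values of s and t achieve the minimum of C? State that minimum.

s = 47/3, t = 0, minimum C = -329/3

The optimum lies where 9s - 8t = 141 and t = 0.
Solving simultaneously gives s = 47/3, t = 0.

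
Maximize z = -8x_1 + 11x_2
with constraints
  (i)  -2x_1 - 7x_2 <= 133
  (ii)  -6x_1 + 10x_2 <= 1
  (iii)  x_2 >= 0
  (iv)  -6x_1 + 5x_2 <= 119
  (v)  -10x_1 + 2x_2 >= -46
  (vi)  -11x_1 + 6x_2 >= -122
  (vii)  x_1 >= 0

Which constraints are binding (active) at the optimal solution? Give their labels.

Extreme points and z = -8x_1 + 11x_2:
  (21/4, 13/4) → z = -25/4
  (0, 1/10) → z = 11/10
  (23/5, 0) → z = -184/5
  (0, 0) → z = 0

The maximum is at (0, 1/10). Substituting into each constraint, equality holds for (ii) and (vii); the remaining constraints have slack.

(ii) and (vii)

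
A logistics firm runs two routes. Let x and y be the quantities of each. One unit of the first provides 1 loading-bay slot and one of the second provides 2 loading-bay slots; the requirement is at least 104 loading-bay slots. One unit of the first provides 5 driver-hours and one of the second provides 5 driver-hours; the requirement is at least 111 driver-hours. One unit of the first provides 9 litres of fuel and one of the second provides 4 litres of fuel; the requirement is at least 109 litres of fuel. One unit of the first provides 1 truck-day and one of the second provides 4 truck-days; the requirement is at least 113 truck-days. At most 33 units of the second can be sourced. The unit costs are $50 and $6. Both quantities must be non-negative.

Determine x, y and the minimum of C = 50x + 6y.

x = 38, y = 33, minimum C = 2098

Feasible corners and C = 50x + 6y:
  (113, 0) → C = 5650
  (95, 9/2) → C = 4777
  (38, 33) → C = 2098
The feasible region is unbounded (it extends along (1, 0)), but C strictly increases along every unbounded feasible direction, so there is no improving ray and the minimum is attained at a vertex.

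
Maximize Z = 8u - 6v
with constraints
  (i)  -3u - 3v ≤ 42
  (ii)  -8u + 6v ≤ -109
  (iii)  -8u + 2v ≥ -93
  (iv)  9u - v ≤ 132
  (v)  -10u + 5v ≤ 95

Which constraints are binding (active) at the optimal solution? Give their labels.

Feasible corners and Z = 8u - 6v:
  (25/14, -221/14) → Z = 109
  (13/2, -41/2) → Z = 175
  (85/8, -4) → Z = 109

The maximum is at (13/2, -41/2). Substituting into each constraint, equality holds for (i) and (iii); the remaining constraints have slack.

(i) and (iii)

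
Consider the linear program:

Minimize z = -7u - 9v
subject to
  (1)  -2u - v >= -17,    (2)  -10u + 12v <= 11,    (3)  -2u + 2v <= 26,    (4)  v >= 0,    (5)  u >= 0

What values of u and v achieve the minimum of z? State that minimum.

u = 193/34, v = 96/17, minimum z = -3079/34

The optimum lies where -2u - v = -17 and -10u + 12v = 11.
Solving simultaneously gives u = 193/34, v = 96/17.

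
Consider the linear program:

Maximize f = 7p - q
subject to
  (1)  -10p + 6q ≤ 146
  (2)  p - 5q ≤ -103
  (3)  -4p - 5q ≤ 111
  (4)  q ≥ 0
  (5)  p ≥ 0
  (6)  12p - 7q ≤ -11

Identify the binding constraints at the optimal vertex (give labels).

Vertices and f = 7p - q:
  (0, 73/3) → f = -73/3
  (478, 821) → f = 2525
  (0, 103/5) → f = -103/5
  (666/53, 1225/53) → f = 3437/53

The maximum is at (478, 821). Substituting into each constraint, equality holds for (1) and (6); the remaining constraints have slack.

(1) and (6)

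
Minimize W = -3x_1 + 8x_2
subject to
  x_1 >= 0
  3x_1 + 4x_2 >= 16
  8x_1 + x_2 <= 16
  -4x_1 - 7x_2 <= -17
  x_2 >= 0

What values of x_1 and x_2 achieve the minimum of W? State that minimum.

Feasible corners and W = -3x_1 + 8x_2:
  (0, 4) → W = 32
  (0, 16) → W = 128
  (48/29, 80/29) → W = 496/29

The binding constraints are 3x_1 + 4x_2 = 16 and 8x_1 + x_2 = 16.
Solving simultaneously gives x_1 = 48/29, x_2 = 80/29.

x_1 = 48/29, x_2 = 80/29, minimum W = 496/29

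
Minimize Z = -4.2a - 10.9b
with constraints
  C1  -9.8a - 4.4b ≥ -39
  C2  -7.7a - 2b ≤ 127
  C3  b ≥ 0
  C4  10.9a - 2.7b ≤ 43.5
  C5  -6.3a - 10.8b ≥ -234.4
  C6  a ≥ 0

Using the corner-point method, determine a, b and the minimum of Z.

Vertices and Z = -4.2a - 10.9b:
  (195/49, 0) → Z = -117/7
  (0, 195/22) → Z = -4251/44
  (0, 0) → Z = 0

The binding constraints are -9.8a - 4.4b = -39 and a = 0.
Solving simultaneously gives a = 0, b = 195/22.

a = 0, b = 195/22, minimum Z = -4251/44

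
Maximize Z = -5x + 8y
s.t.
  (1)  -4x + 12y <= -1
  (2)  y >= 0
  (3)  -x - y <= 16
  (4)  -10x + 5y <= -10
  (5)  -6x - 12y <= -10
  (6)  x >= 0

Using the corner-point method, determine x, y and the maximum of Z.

x = 23/20, y = 3/10, maximum Z = -67/20

Extreme points and Z = -5x + 8y:
  (23/20, 3/10) → Z = -67/20
  (5/3, 0) → Z = -25/3
  (17/15, 4/15) → Z = -53/15
The feasible region is unbounded (it extends along (3, 1), (1, 0)), but Z strictly decreases along every unbounded feasible direction, so there is no improving ray and the maximum is attained at a vertex.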